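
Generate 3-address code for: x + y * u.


Break into single-operator statements:
t1 = y * u
t2 = x + t1


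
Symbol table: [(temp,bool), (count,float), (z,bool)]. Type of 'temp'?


Lookup 'temp' → type bool


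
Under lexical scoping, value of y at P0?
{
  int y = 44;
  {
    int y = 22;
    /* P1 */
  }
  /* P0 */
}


y declared in the same block as P0
y = 44


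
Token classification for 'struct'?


Pattern: reserved word
Type: KEYWORD


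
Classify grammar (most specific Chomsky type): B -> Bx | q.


Left-linear: every RHS is a terminal or one nonterminal followed by a terminal
Classification: Type 3 (Regular)


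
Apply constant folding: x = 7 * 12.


7 * 12 = 84 at compile time
Optimized: x = 84


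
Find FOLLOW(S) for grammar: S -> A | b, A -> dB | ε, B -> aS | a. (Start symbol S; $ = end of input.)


$ ∈ FOLLOW(S). For each A -> αBβ: add FIRST(β)\{ε} to FOLLOW(B); if β nullable, add FOLLOW(A).
FOLLOW(S) = {$}


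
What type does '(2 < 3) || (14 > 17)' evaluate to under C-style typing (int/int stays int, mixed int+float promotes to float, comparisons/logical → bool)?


Operand types: bool || bool
Rule: logical operators take bool operands and yield bool
Result type: bool


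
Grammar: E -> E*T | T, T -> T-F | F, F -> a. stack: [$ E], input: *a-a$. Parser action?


shift '*' to continue E -> E*T
Action: shift


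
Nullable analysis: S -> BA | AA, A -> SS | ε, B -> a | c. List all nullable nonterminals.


A nonterminal is nullable iff some alternative derives ε (directly, or every symbol in it is nullable)
Nullable: {A, S}


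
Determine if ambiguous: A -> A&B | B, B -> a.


precedence layered via separate nonterminal B: deterministic
Unambiguous


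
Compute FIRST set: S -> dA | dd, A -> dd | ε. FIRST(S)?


Per alternative of S: FIRST(dA) = {d}; FIRST(dd) = {d}
FIRST(S) = {d}


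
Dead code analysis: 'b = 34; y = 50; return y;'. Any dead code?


b is assigned but never read
Dead: 'b = 34'


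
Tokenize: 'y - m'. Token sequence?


Scan left to right, longest-match per lexeme
Tokens: ID(y), OP(-), ID(m)


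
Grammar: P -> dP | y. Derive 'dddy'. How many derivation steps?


Derivation: P => dP => ddP => dddP => dddy
Steps: 4


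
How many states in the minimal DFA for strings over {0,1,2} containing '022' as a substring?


KMP-style automaton: 3 progress states + 1 absorbing accept = 4
Minimal DFA: 4 states


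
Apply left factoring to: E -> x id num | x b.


Common prefix: 'x'
Factored: E -> x E', E' -> id num | b


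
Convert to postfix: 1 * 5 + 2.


Left to right (same or higher precedence on left)
Postfix: 1 5 * 2 +


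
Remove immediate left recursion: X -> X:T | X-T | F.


Left-recursive alternatives: X:T, X-T; non-recursive: F
Introduce X': X -> FX', X' -> :TX' | -TX' | ε


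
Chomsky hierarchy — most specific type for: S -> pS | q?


Right-linear: every RHS is a terminal or a terminal followed by one nonterminal
Classification: Type 3 (Regular)


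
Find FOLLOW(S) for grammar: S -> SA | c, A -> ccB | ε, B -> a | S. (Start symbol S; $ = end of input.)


$ ∈ FOLLOW(S). For each A -> αBβ: add FIRST(β)\{ε} to FOLLOW(B); if β nullable, add FOLLOW(A).
FOLLOW(S) = {$, c}


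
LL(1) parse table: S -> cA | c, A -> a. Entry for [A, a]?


For [A, a]: 'a' ∈ FIRST(a)
Entry: A -> a


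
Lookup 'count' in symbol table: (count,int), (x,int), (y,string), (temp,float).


Lookup 'count' → type int


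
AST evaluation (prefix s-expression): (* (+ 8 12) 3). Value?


Evaluate inner: (+ 8 12) = 20
Evaluate root: (* 20 3) = 60
Result: 60


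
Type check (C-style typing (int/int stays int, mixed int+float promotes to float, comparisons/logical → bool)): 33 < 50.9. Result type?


Operand types: int < float
Rule: comparison yields bool
Result type: bool


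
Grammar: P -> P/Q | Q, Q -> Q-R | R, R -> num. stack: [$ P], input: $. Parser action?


start symbol P on stack, input exhausted
Action: accept


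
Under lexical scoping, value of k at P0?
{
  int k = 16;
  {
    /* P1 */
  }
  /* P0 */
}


k declared in the same block as P0
k = 16


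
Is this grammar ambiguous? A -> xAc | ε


balanced x^n…c^n: each string has a unique parse
Unambiguous


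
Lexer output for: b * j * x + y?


Scan left to right, longest-match per lexeme
Tokens: ID(b), OP(*), ID(j), OP(*), ID(x), OP(+), ID(y)


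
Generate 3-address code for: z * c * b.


Break into single-operator statements:
t1 = z * c
t2 = t1 * b


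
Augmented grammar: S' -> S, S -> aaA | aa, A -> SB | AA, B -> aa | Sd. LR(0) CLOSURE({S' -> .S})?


Start: S' -> .S
For each item with dot before a nonterminal B, add B -> .γ for every B-production
Closure: [S' -> .S, S -> .aaA, S -> .aa]


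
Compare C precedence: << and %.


'%' is multiplicative (level 10); '<<' is shift (level 8)
Higher level binds tighter
'%' has higher precedence than '<<'


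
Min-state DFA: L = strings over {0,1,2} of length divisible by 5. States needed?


Track length mod 5: states 0..4, accept at 0
Minimal DFA: 5 states


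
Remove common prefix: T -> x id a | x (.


Common prefix: 'x'
Factored: T -> x T', T' -> id a | (


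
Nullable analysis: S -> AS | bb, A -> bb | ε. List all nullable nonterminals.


A nonterminal is nullable iff some alternative derives ε (directly, or every symbol in it is nullable)
Nullable: {A}


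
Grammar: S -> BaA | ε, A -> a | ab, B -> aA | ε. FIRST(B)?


Per alternative of B: FIRST(aA) = {a}; FIRST(ε) = {ε}
FIRST(B) = {a, ε}


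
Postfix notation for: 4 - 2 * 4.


* has higher precedence, evaluate 2*4 first
Postfix: 4 2 4 * -


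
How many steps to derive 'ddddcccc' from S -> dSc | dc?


Derivation: S => dSc => ddScc => dddSccc => ddddcccc
Steps: 4


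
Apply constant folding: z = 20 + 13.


20 + 13 = 33 at compile time
Optimized: z = 33


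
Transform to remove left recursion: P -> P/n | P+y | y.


Left-recursive alternatives: P/n, P+y; non-recursive: y
Introduce P': P -> yP', P' -> /nP' | +yP' | ε


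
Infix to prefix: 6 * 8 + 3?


left-to-right (same/higher precedence on left): tree is (+ (* 6 8) 3)
Prefix: + * 6 8 3


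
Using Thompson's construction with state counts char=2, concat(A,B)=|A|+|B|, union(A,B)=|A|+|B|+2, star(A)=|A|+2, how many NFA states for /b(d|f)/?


Syntax tree has 3 char leaf(s), 1 union(s), 0 star(s)
chars contribute 3×2 = 6; each union adds +2; each star adds +2
Total: 6 + 2 + 0 = 8 states


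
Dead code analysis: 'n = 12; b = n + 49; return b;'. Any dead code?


n is read by b's definition; b is returned
No dead code


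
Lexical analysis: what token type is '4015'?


Pattern: digits only
Type: INTEGER_LITERAL


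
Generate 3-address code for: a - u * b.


Break into single-operator statements:
t1 = u * b
t2 = a - t1


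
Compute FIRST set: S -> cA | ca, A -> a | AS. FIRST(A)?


Per alternative of A: FIRST(a) = {a}; FIRST(AS) = {a}
FIRST(A) = {a}


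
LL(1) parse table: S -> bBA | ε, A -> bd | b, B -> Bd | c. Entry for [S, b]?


For [S, b]: 'b' ∈ FIRST(bBA)
Entry: S -> bBA


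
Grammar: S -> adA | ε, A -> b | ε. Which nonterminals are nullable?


A nonterminal is nullable iff some alternative derives ε (directly, or every symbol in it is nullable)
Nullable: {A, S}


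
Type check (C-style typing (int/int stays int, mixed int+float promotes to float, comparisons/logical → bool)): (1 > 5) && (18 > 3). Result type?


Operand types: bool && bool
Rule: logical operators take bool operands and yield bool
Result type: bool


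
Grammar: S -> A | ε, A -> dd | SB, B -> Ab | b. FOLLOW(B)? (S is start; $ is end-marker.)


$ ∈ FOLLOW(S). For each A -> αBβ: add FIRST(β)\{ε} to FOLLOW(B); if β nullable, add FOLLOW(A).
FOLLOW(B) = {$, b, d}


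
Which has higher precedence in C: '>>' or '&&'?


'>>' is shift (level 8); '&&' is logical AND (level 2)
Higher level binds tighter
'>>' has higher precedence than '&&'


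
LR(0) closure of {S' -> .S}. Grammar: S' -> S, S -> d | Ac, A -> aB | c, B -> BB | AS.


Start: S' -> .S
For each item with dot before a nonterminal B, add B -> .γ for every B-production
Closure: [S' -> .S, S -> .d, S -> .Ac, A -> .aB, A -> .c]


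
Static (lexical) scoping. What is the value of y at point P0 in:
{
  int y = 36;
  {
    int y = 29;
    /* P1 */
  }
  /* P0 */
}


y declared in the same block as P0
y = 36


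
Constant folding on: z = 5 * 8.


5 * 8 = 40 at compile time
Optimized: z = 40


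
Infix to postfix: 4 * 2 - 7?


Left to right (same or higher precedence on left)
Postfix: 4 2 * 7 -


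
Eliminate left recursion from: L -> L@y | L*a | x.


Left-recursive alternatives: L@y, L*a; non-recursive: x
Introduce L': L -> xL', L' -> @yL' | *aL' | ε


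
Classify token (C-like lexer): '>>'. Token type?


Pattern: operator symbol
Type: OPERATOR


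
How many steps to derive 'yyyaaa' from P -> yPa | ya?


Derivation: P => yPa => yyPaa => yyyaaa
Steps: 3


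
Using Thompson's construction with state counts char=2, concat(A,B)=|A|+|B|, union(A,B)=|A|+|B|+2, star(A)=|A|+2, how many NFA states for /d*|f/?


Syntax tree has 2 char leaf(s), 1 union(s), 1 star(s)
chars contribute 2×2 = 4; each union adds +2; each star adds +2
Total: 4 + 2 + 2 = 8 states


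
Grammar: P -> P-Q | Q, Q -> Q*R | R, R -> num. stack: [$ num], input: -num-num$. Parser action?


'num' on top is the handle for R -> num
Action: reduce (R -> num)


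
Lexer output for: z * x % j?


Scan left to right, longest-match per lexeme
Tokens: ID(z), OP(*), ID(x), OP(%), ID(j)


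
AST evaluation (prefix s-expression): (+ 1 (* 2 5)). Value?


Evaluate inner: (* 2 5) = 10
Evaluate root: (+ 1 10) = 11
Result: 11


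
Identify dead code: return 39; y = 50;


statement follows a return and is unreachable
Dead: 'y = 50'


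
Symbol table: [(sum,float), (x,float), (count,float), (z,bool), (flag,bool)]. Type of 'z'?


Lookup 'z' → type bool


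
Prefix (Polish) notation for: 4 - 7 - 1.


left-to-right (same/higher precedence on left): tree is (- (- 4 7) 1)
Prefix: - - 4 7 1


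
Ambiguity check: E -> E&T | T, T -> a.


precedence layered via separate nonterminal T: deterministic
Unambiguous


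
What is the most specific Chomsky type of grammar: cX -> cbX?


LHS has context (more than one symbol) and |LHS| ≤ |RHS|
Classification: Type 1 (Context-Sensitive)


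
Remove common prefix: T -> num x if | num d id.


Common prefix: 'num'
Factored: T -> num T', T' -> x if | d id


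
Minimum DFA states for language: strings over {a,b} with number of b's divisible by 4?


Track (count of b) mod 4: states 0..3, accept at 0
Minimal DFA: 4 states


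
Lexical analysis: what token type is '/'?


Pattern: operator symbol
Type: OPERATOR


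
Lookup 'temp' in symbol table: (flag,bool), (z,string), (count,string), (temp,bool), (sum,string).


Lookup 'temp' → type bool


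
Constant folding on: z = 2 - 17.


2 - 17 = -15 at compile time
Optimized: z = -15


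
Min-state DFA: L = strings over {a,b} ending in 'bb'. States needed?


Track the longest suffix of input matching a prefix of 'bb': 3 classes (prefixes of length 0..2)
Minimal DFA: 3 states


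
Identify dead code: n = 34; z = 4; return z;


n is assigned but never read
Dead: 'n = 34'


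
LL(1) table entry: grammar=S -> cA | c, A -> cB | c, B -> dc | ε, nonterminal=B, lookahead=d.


For [B, d]: 'd' ∈ FIRST(dc)
Entry: B -> dc


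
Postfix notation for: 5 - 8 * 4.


* has higher precedence, evaluate 8*4 first
Postfix: 5 8 4 * -


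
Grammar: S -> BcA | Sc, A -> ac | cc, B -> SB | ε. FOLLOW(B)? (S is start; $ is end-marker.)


$ ∈ FOLLOW(S). For each A -> αBβ: add FIRST(β)\{ε} to FOLLOW(B); if β nullable, add FOLLOW(A).
FOLLOW(B) = {c}


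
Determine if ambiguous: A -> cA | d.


right-linear, alternatives start with distinct terminals 'c' vs 'd': unique leftmost derivation
Unambiguous


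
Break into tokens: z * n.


Scan left to right, longest-match per lexeme
Tokens: ID(z), OP(*), ID(n)


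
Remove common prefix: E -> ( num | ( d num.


Common prefix: '('
Factored: E -> ( E', E' -> num | d num


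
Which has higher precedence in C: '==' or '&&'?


'==' is equality (level 6); '&&' is logical AND (level 2)
Higher level binds tighter
'==' has higher precedence than '&&'


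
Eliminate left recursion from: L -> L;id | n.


Left-recursive alternatives: L;id; non-recursive: n
Introduce L': L -> nL', L' -> ;idL' | ε


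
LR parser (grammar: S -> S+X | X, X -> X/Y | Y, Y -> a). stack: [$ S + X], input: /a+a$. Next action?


'/' can extend X; shift to build X -> X/Y
Action: shift


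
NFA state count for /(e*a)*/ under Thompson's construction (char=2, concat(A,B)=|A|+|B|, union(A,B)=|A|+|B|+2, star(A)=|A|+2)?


Syntax tree has 2 char leaf(s), 0 union(s), 2 star(s)
chars contribute 2×2 = 4; each union adds +2; each star adds +2
Total: 4 + 0 + 4 = 8 states


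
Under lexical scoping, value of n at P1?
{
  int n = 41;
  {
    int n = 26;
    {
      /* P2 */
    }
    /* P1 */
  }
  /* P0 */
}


n declared in the same block as P1
n = 26


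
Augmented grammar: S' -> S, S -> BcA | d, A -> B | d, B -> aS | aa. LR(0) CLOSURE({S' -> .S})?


Start: S' -> .S
For each item with dot before a nonterminal B, add B -> .γ for every B-production
Closure: [S' -> .S, S -> .BcA, S -> .d, B -> .aS, B -> .aa]


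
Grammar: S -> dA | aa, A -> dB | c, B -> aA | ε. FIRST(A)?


Per alternative of A: FIRST(dB) = {d}; FIRST(c) = {c}
FIRST(A) = {c, d}


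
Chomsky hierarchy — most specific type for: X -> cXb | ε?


Single nonterminal LHS, but c^n b^n is not regular
Classification: Type 2 (Context-Free)


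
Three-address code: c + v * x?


Break into single-operator statements:
t1 = v * x
t2 = c + t1


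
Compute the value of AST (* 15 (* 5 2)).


Evaluate inner: (* 5 2) = 10
Evaluate root: (* 15 10) = 150
Result: 150


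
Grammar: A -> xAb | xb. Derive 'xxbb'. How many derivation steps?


Derivation: A => xAb => xxbb
Steps: 2


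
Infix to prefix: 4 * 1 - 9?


left-to-right (same/higher precedence on left): tree is (- (* 4 1) 9)
Prefix: - * 4 1 9


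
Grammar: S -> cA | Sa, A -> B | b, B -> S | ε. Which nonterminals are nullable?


A nonterminal is nullable iff some alternative derives ε (directly, or every symbol in it is nullable)
Nullable: {A, B}


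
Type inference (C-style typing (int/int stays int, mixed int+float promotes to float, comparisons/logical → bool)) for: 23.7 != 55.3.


Operand types: float != float
Rule: comparison yields bool
Result type: bool


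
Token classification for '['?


Pattern: delimiter/punctuation
Type: PUNCTUATION


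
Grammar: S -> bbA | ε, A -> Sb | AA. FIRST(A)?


Per alternative of A: FIRST(Sb) = {b}; FIRST(AA) = {b}
FIRST(A) = {b}


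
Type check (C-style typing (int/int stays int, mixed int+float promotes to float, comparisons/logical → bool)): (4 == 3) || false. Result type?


Operand types: bool || bool
Rule: logical operators take bool operands and yield bool
Result type: bool


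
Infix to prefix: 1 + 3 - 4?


left-to-right (same/higher precedence on left): tree is (- (+ 1 3) 4)
Prefix: - + 1 3 4


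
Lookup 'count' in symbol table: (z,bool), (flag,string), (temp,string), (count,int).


Lookup 'count' → type int


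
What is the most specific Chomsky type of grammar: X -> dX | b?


Right-linear: every RHS is a terminal or a terminal followed by one nonterminal
Classification: Type 3 (Regular)


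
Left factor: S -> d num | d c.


Common prefix: 'd'
Factored: S -> d S', S' -> num | c


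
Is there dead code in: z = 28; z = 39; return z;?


first assignment to z is overwritten before any read
Dead: 'z = 28'


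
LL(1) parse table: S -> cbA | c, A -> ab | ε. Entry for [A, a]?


For [A, a]: 'a' ∈ FIRST(ab)
Entry: A -> ab


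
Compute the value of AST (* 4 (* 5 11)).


Evaluate inner: (* 5 11) = 55
Evaluate root: (* 4 55) = 220
Result: 220


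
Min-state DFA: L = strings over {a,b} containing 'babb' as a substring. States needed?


KMP-style automaton: 4 progress states + 1 absorbing accept = 5
Minimal DFA: 5 states


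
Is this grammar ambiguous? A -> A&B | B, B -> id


precedence layered via separate nonterminal B: deterministic
Unambiguous


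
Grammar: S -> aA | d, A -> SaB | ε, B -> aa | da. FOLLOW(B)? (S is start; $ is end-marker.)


$ ∈ FOLLOW(S). For each A -> αBβ: add FIRST(β)\{ε} to FOLLOW(B); if β nullable, add FOLLOW(A).
FOLLOW(B) = {$, a}


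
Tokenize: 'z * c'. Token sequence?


Scan left to right, longest-match per lexeme
Tokens: ID(z), OP(*), ID(c)


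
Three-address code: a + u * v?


Break into single-operator statements:
t1 = u * v
t2 = a + t1


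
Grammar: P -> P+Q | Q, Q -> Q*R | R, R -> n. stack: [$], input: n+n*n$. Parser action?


no handle on stack; shift 'n'
Action: shift


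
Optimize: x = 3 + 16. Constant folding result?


3 + 16 = 19 at compile time
Optimized: x = 19


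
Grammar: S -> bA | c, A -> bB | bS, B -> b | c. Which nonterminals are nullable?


A nonterminal is nullable iff some alternative derives ε (directly, or every symbol in it is nullable)
Nullable: {}


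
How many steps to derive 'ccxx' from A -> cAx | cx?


Derivation: A => cAx => ccxx
Steps: 2


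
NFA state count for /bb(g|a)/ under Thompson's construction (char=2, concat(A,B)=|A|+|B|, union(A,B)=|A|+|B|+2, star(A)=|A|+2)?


Syntax tree has 4 char leaf(s), 1 union(s), 0 star(s)
chars contribute 4×2 = 8; each union adds +2; each star adds +2
Total: 8 + 2 + 0 = 10 states


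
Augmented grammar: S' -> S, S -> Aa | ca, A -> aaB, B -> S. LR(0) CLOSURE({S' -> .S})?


Start: S' -> .S
For each item with dot before a nonterminal B, add B -> .γ for every B-production
Closure: [S' -> .S, S -> .Aa, S -> .ca, A -> .aaB]


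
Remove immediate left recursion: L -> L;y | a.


Left-recursive alternatives: L;y; non-recursive: a
Introduce L': L -> aL', L' -> ;yL' | ε


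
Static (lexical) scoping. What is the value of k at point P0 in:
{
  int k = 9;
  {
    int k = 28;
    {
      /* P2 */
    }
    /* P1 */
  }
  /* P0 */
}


k declared in the same block as P0
k = 9


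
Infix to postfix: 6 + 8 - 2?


Left to right (same or higher precedence on left)
Postfix: 6 8 + 2 -


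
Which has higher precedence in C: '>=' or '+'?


'+' is additive (level 9); '>=' is relational (level 7)
Higher level binds tighter
'+' has higher precedence than '>='


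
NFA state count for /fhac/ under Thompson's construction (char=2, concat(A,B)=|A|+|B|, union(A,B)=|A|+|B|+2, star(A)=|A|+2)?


Syntax tree has 4 char leaf(s), 0 union(s), 0 star(s)
chars contribute 4×2 = 8; each union adds +2; each star adds +2
Total: 8 + 0 + 0 = 8 states


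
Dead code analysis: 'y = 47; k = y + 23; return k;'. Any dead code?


y is read by k's definition; k is returned
No dead code


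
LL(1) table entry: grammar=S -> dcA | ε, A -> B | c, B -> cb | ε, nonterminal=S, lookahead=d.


For [S, d]: 'd' ∈ FIRST(dcA)
Entry: S -> dcA


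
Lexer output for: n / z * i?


Scan left to right, longest-match per lexeme
Tokens: ID(n), OP(/), ID(z), OP(*), ID(i)


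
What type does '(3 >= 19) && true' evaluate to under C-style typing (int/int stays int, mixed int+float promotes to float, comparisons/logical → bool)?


Operand types: bool && bool
Rule: logical operators take bool operands and yield bool
Result type: bool


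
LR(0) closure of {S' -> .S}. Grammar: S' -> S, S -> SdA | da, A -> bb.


Start: S' -> .S
For each item with dot before a nonterminal B, add B -> .γ for every B-production
Closure: [S' -> .S, S -> .SdA, S -> .da]


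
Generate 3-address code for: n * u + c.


Break into single-operator statements:
t1 = n * u
t2 = t1 + c


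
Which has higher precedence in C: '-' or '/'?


'/' is multiplicative (level 10); '-' is additive (level 9)
Higher level binds tighter
'/' has higher precedence than '-'


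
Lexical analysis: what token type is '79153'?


Pattern: digits only
Type: INTEGER_LITERAL


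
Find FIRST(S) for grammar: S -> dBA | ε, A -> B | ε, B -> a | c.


Per alternative of S: FIRST(dBA) = {d}; FIRST(ε) = {ε}
FIRST(S) = {d, ε}


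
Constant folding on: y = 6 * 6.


6 * 6 = 36 at compile time
Optimized: y = 36


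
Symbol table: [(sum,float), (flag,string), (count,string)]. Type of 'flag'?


Lookup 'flag' → type string


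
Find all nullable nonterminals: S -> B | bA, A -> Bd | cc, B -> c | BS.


A nonterminal is nullable iff some alternative derives ε (directly, or every symbol in it is nullable)
Nullable: {}


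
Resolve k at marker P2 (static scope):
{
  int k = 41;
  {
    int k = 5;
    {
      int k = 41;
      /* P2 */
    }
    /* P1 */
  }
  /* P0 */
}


k declared in the same block as P2
k = 41


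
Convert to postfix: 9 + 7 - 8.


Left to right (same or higher precedence on left)
Postfix: 9 7 + 8 -


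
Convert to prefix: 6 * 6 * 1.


left-to-right (same/higher precedence on left): tree is (* (* 6 6) 1)
Prefix: * * 6 6 1


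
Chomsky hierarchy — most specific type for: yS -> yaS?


LHS has context (more than one symbol) and |LHS| ≤ |RHS|
Classification: Type 1 (Context-Sensitive)


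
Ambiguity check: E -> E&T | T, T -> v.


precedence layered via separate nonterminal T: deterministic
Unambiguous


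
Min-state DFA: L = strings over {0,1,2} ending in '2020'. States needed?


Track the longest suffix of input matching a prefix of '2020': 5 classes (prefixes of length 0..4)
Minimal DFA: 5 states


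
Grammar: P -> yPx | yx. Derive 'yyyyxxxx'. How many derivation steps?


Derivation: P => yPx => yyPxx => yyyPxxx => yyyyxxxx
Steps: 4


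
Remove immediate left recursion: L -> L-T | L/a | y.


Left-recursive alternatives: L-T, L/a; non-recursive: y
Introduce L': L -> yL', L' -> -TL' | /aL' | ε


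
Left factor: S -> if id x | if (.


Common prefix: 'if'
Factored: S -> if S', S' -> id x | (


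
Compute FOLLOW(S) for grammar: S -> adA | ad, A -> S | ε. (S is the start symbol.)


$ ∈ FOLLOW(S). For each A -> αBβ: add FIRST(β)\{ε} to FOLLOW(B); if β nullable, add FOLLOW(A).
FOLLOW(S) = {$}


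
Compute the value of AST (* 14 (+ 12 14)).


Evaluate inner: (+ 12 14) = 26
Evaluate root: (* 14 26) = 364
Result: 364


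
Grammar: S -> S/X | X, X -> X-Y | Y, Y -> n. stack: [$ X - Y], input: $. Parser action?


handle 'X-Y' on top
Action: reduce (X -> X-Y)


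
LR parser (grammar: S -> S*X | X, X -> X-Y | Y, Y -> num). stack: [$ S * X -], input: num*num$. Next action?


no handle; shift 'num'
Action: shift


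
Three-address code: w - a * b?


Break into single-operator statements:
t1 = a * b
t2 = w - t1


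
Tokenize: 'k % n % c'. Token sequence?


Scan left to right, longest-match per lexeme
Tokens: ID(k), OP(%), ID(n), OP(%), ID(c)


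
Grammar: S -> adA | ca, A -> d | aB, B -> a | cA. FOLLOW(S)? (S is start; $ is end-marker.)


$ ∈ FOLLOW(S). For each A -> αBβ: add FIRST(β)\{ε} to FOLLOW(B); if β nullable, add FOLLOW(A).
FOLLOW(S) = {$}


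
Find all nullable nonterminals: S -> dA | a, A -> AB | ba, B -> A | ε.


A nonterminal is nullable iff some alternative derives ε (directly, or every symbol in it is nullable)
Nullable: {B}


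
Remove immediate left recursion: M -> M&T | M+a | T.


Left-recursive alternatives: M&T, M+a; non-recursive: T
Introduce M': M -> TM', M' -> &TM' | +aM' | ε


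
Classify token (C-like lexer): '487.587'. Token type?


Pattern: digits with a decimal point
Type: FLOAT_LITERAL


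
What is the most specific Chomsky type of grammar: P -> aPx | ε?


Single nonterminal LHS, but a^n x^n is not regular
Classification: Type 2 (Context-Free)


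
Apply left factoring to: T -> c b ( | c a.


Common prefix: 'c'
Factored: T -> c T', T' -> b ( | a


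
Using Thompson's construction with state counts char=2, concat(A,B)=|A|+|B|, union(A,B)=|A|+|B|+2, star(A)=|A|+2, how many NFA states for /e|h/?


Syntax tree has 2 char leaf(s), 1 union(s), 0 star(s)
chars contribute 2×2 = 4; each union adds +2; each star adds +2
Total: 4 + 2 + 0 = 6 states


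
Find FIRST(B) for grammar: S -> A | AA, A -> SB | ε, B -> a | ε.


Per alternative of B: FIRST(a) = {a}; FIRST(ε) = {ε}
FIRST(B) = {a, ε}


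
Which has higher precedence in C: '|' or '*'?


'*' is multiplicative (level 10); '|' is bitwise OR (level 3)
Higher level binds tighter
'*' has higher precedence than '|'


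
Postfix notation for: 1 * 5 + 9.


Left to right (same or higher precedence on left)
Postfix: 1 5 * 9 +


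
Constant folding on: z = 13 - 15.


13 - 15 = -2 at compile time
Optimized: z = -2


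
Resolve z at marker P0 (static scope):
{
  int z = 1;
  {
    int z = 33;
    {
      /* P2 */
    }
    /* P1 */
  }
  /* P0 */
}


z declared in the same block as P0
z = 1


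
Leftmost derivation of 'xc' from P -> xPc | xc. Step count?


Derivation: P => xc
Steps: 1


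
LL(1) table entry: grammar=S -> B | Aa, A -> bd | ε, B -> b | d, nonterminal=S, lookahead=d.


For [S, d]: 'd' ∈ FIRST(B)
Entry: S -> B


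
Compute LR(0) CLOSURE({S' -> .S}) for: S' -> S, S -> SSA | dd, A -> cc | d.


Start: S' -> .S
For each item with dot before a nonterminal B, add B -> .γ for every B-production
Closure: [S' -> .S, S -> .SSA, S -> .dd]


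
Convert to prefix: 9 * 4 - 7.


left-to-right (same/higher precedence on left): tree is (- (* 9 4) 7)
Prefix: - * 9 4 7


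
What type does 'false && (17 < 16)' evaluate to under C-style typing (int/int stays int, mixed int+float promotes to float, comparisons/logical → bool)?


Operand types: bool && bool
Rule: logical operators take bool operands and yield bool
Result type: bool


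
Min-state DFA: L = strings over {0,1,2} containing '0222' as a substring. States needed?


KMP-style automaton: 4 progress states + 1 absorbing accept = 5
Minimal DFA: 5 states


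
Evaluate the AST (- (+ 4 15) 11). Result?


Evaluate inner: (+ 4 15) = 19
Evaluate root: (- 19 11) = 8
Result: 8


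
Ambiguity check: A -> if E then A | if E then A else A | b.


dangling else: 'if E then if E then b else b' parses two ways
Ambiguous


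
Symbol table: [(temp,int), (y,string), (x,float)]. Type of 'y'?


Lookup 'y' → type string


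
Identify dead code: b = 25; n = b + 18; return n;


b is read by n's definition; n is returned
No dead code


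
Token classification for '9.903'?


Pattern: digits with a decimal point
Type: FLOAT_LITERAL


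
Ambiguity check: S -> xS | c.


right-linear, alternatives start with distinct terminals 'x' vs 'c': unique leftmost derivation
Unambiguous


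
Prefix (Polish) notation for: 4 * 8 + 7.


left-to-right (same/higher precedence on left): tree is (+ (* 4 8) 7)
Prefix: + * 4 8 7


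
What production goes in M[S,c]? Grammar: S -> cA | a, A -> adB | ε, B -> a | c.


For [S, c]: 'c' ∈ FIRST(cA)
Entry: S -> cA


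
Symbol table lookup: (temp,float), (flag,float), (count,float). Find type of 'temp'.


Lookup 'temp' → type float


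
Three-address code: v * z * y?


Break into single-operator statements:
t1 = v * z
t2 = t1 * y


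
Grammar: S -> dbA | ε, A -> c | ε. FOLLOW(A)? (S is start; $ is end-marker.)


$ ∈ FOLLOW(S). For each A -> αBβ: add FIRST(β)\{ε} to FOLLOW(B); if β nullable, add FOLLOW(A).
FOLLOW(A) = {$}


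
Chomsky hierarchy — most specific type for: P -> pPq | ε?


Single nonterminal LHS, but p^n q^n is not regular
Classification: Type 2 (Context-Free)


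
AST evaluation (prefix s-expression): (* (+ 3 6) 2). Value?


Evaluate inner: (+ 3 6) = 9
Evaluate root: (* 9 2) = 18
Result: 18


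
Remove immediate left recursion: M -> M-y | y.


Left-recursive alternatives: M-y; non-recursive: y
Introduce M': M -> yM', M' -> -yM' | ε


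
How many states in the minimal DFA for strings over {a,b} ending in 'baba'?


Track the longest suffix of input matching a prefix of 'baba': 5 classes (prefixes of length 0..4)
Minimal DFA: 5 states


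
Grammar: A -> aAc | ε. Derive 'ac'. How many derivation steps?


Derivation: A => aAc => ac
Steps: 2


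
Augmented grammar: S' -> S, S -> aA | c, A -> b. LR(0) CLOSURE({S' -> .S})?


Start: S' -> .S
For each item with dot before a nonterminal B, add B -> .γ for every B-production
Closure: [S' -> .S, S -> .aA, S -> .c]


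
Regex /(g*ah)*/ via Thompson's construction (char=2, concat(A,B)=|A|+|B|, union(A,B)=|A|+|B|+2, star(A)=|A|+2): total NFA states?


Syntax tree has 3 char leaf(s), 0 union(s), 2 star(s)
chars contribute 3×2 = 6; each union adds +2; each star adds +2
Total: 6 + 0 + 4 = 10 states


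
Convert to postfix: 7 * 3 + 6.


Left to right (same or higher precedence on left)
Postfix: 7 3 * 6 +


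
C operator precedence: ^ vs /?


'/' is multiplicative (level 10); '^' is bitwise XOR (level 4)
Higher level binds tighter
'/' has higher precedence than '^'


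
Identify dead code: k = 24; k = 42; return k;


first assignment to k is overwritten before any read
Dead: 'k = 24'


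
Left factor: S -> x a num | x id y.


Common prefix: 'x'
Factored: S -> x S', S' -> a num | id y


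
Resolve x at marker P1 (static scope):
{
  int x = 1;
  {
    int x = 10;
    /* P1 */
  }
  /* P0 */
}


x declared in the same block as P1
x = 10


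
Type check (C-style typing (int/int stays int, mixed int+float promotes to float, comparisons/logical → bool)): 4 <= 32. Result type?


Operand types: int <= int
Rule: comparison yields bool
Result type: bool


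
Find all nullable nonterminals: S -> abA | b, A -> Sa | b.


A nonterminal is nullable iff some alternative derives ε (directly, or every symbol in it is nullable)
Nullable: {}


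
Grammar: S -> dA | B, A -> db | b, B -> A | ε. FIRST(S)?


Per alternative of S: FIRST(dA) = {d}; FIRST(B) = {b, d, ε}
FIRST(S) = {b, d, ε}


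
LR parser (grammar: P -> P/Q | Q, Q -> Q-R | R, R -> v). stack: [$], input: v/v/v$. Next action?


no handle on stack; shift 'v'
Action: shift


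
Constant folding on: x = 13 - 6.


13 - 6 = 7 at compile time
Optimized: x = 7


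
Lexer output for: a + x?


Scan left to right, longest-match per lexeme
Tokens: ID(a), OP(+), ID(x)


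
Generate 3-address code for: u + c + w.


Break into single-operator statements:
t1 = u + c
t2 = t1 + w


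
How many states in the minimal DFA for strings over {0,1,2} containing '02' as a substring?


KMP-style automaton: 2 progress states + 1 absorbing accept = 3
Minimal DFA: 3 states


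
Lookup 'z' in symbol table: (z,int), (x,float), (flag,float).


Lookup 'z' → type int


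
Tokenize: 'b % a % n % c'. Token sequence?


Scan left to right, longest-match per lexeme
Tokens: ID(b), OP(%), ID(a), OP(%), ID(n), OP(%), ID(c)


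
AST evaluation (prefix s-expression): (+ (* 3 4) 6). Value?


Evaluate inner: (* 3 4) = 12
Evaluate root: (+ 12 6) = 18
Result: 18


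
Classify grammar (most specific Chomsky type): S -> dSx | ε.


Single nonterminal LHS, but d^n x^n is not regular
Classification: Type 2 (Context-Free)


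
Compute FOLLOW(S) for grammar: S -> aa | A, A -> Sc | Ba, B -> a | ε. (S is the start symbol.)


$ ∈ FOLLOW(S). For each A -> αBβ: add FIRST(β)\{ε} to FOLLOW(B); if β nullable, add FOLLOW(A).
FOLLOW(S) = {$, c}


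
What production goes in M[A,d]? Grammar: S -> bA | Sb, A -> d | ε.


For [A, d]: 'd' ∈ FIRST(d)
Entry: A -> d


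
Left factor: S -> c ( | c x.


Common prefix: 'c'
Factored: S -> c S', S' -> ( | x


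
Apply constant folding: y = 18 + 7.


18 + 7 = 25 at compile time
Optimized: y = 25


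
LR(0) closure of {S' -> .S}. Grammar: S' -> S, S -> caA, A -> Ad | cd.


Start: S' -> .S
For each item with dot before a nonterminal B, add B -> .γ for every B-production
Closure: [S' -> .S, S -> .caA]


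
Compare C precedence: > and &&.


'>' is relational (level 7); '&&' is logical AND (level 2)
Higher level binds tighter
'>' has higher precedence than '&&'


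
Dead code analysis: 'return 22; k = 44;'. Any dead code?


statement follows a return and is unreachable
Dead: 'k = 44'


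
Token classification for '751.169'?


Pattern: digits with a decimal point
Type: FLOAT_LITERAL


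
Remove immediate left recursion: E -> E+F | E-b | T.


Left-recursive alternatives: E+F, E-b; non-recursive: T
Introduce E': E -> TE', E' -> +FE' | -bE' | ε


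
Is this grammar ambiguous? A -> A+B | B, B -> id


precedence layered via separate nonterminal B: deterministic
Unambiguous


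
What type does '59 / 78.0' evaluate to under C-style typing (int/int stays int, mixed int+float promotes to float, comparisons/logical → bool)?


Operand types: int / float
Rule: mixed int/float promotes to float; int/int stays int
Result type: float


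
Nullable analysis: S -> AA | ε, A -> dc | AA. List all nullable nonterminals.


A nonterminal is nullable iff some alternative derives ε (directly, or every symbol in it is nullable)
Nullable: {S}


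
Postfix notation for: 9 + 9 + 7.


Left to right (same or higher precedence on left)
Postfix: 9 9 + 7 +


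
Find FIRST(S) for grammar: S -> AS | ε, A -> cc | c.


Per alternative of S: FIRST(AS) = {c}; FIRST(ε) = {ε}
FIRST(S) = {c, ε}


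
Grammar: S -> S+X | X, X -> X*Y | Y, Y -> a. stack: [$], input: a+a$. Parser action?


no handle on stack; shift 'a'
Action: shift


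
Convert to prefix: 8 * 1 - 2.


left-to-right (same/higher precedence on left): tree is (- (* 8 1) 2)
Prefix: - * 8 1 2


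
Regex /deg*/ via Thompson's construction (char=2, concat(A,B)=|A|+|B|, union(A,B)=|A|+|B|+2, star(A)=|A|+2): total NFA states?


Syntax tree has 3 char leaf(s), 0 union(s), 1 star(s)
chars contribute 3×2 = 6; each union adds +2; each star adds +2
Total: 6 + 0 + 2 = 8 states


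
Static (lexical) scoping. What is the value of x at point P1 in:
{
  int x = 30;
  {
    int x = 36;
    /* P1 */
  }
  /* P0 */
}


x declared in the same block as P1
x = 36


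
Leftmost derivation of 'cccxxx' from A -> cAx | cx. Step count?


Derivation: A => cAx => ccAxx => cccxxx
Steps: 3


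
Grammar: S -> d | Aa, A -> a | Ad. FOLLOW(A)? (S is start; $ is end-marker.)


$ ∈ FOLLOW(S). For each A -> αBβ: add FIRST(β)\{ε} to FOLLOW(B); if β nullable, add FOLLOW(A).
FOLLOW(A) = {a, d}


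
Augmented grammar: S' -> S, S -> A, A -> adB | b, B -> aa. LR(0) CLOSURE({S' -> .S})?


Start: S' -> .S
For each item with dot before a nonterminal B, add B -> .γ for every B-production
Closure: [S' -> .S, S -> .A, A -> .adB, A -> .b]


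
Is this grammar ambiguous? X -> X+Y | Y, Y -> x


precedence layered via separate nonterminal Y: deterministic
Unambiguous


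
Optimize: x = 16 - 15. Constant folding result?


16 - 15 = 1 at compile time
Optimized: x = 1


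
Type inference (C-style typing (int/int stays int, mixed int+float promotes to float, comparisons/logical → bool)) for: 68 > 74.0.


Operand types: int > float
Rule: comparison yields bool
Result type: bool


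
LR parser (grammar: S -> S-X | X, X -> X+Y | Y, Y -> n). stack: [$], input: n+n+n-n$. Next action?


no handle on stack; shift 'n'
Action: shift


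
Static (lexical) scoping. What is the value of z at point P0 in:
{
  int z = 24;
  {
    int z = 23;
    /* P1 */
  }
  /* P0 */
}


z declared in the same block as P0
z = 24


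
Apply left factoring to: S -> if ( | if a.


Common prefix: 'if'
Factored: S -> if S', S' -> ( | a


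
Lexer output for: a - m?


Scan left to right, longest-match per lexeme
Tokens: ID(a), OP(-), ID(m)


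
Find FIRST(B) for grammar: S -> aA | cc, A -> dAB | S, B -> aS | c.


Per alternative of B: FIRST(aS) = {a}; FIRST(c) = {c}
FIRST(B) = {a, c}


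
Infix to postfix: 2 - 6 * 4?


* has higher precedence, evaluate 6*4 first
Postfix: 2 6 4 * -


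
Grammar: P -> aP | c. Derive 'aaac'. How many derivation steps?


Derivation: P => aP => aaP => aaaP => aaac
Steps: 4


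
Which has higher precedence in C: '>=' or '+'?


'+' is additive (level 9); '>=' is relational (level 7)
Higher level binds tighter
'+' has higher precedence than '>='


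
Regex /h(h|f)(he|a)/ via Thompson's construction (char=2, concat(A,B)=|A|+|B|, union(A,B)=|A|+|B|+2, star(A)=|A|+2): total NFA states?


Syntax tree has 6 char leaf(s), 2 union(s), 0 star(s)
chars contribute 6×2 = 12; each union adds +2; each star adds +2
Total: 12 + 4 + 0 = 16 states


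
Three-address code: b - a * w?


Break into single-operator statements:
t1 = a * w
t2 = b - t1


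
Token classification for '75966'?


Pattern: digits only
Type: INTEGER_LITERAL


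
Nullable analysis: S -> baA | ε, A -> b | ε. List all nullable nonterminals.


A nonterminal is nullable iff some alternative derives ε (directly, or every symbol in it is nullable)
Nullable: {A, S}


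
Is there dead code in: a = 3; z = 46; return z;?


a is assigned but never read
Dead: 'a = 3'


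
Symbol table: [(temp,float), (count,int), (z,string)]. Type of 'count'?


Lookup 'count' → type int


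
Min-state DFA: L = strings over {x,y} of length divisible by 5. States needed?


Track length mod 5: states 0..4, accept at 0
Minimal DFA: 5 states


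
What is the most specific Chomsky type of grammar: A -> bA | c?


Right-linear: every RHS is a terminal or a terminal followed by one nonterminal
Classification: Type 3 (Regular)


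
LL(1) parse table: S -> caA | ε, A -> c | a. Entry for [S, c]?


For [S, c]: 'c' ∈ FIRST(caA)
Entry: S -> caA


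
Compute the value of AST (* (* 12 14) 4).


Evaluate inner: (* 12 14) = 168
Evaluate root: (* 168 4) = 672
Result: 672


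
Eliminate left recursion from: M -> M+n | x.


Left-recursive alternatives: M+n; non-recursive: x
Introduce M': M -> xM', M' -> +nM' | ε


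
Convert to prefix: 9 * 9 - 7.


left-to-right (same/higher precedence on left): tree is (- (* 9 9) 7)
Prefix: - * 9 9 7


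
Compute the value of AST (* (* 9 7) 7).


Evaluate inner: (* 9 7) = 63
Evaluate root: (* 63 7) = 441
Result: 441


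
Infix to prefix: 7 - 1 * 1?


'*' binds tighter: tree is (- 7 (* 1 1))
Prefix: - 7 * 1 1


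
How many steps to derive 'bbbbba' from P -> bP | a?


Derivation: P => bP => bbP => bbbP => bbbbP => bbbbbP => bbbbba
Steps: 6


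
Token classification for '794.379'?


Pattern: digits with a decimal point
Type: FLOAT_LITERAL


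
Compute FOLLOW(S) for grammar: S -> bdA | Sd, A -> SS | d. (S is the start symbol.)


$ ∈ FOLLOW(S). For each A -> αBβ: add FIRST(β)\{ε} to FOLLOW(B); if β nullable, add FOLLOW(A).
FOLLOW(S) = {$, b, d}


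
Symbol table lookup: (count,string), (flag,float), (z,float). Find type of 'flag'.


Lookup 'flag' → type float
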